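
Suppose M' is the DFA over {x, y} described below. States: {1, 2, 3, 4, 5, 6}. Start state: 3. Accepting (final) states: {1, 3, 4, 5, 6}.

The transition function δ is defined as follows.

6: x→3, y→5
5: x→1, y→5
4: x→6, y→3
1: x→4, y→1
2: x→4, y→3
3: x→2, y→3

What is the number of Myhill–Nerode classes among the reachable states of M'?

P0 = {1,3,4,5,6} | {2}.
On input x, block {1,3,4,5,6} splits into {1,4,5,6} and {3}.
Split {1,4,5,6} by δ(·,x) → {1,4,5} and {6}.
Refine {1,4,5} on symbol x: members go to different blocks, giving {1,5} and {4}.
Refine {1,5} on symbol x: members go to different blocks, giving {1} and {5}.
No further refinement is possible. Final partition (6 blocks): {1} | {2} | {3} | {6} | {4} | {5}.

6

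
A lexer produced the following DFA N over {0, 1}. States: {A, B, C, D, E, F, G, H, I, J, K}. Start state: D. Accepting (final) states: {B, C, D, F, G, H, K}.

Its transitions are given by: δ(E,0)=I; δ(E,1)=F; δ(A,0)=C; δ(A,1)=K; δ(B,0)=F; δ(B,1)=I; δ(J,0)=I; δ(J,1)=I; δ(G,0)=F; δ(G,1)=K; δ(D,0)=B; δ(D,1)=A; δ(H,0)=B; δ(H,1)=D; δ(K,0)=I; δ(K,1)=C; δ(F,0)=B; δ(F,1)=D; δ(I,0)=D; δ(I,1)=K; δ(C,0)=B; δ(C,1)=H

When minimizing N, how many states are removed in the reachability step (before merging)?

Starting at D and following transitions, the reachable set is {A, B, C, D, F, H, I, K}. That leaves E, G, J unreachable — 3 in total.

3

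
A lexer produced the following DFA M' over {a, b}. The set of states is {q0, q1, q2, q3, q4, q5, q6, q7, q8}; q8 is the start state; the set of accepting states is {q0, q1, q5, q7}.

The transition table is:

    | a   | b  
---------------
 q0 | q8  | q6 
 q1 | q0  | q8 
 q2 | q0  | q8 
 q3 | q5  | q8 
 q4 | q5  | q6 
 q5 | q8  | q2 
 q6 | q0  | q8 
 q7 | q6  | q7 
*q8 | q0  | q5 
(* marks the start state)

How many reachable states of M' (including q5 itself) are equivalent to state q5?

Reachable states from the start: {q0,q2,q5,q6,q8}. Unreachable: {q1,q3,q4,q7} — drop them.
P0 = {q0,q5} | {q2,q6,q8}.
Split {q2,q6,q8} by δ(·,b) → {q2,q6} and {q8}.
Stable partition: {q0,q5} | {q2,q6} | {q8} — 3 equivalence classes.
The equivalence class containing q5 is {q0,q5}, of size 2.

2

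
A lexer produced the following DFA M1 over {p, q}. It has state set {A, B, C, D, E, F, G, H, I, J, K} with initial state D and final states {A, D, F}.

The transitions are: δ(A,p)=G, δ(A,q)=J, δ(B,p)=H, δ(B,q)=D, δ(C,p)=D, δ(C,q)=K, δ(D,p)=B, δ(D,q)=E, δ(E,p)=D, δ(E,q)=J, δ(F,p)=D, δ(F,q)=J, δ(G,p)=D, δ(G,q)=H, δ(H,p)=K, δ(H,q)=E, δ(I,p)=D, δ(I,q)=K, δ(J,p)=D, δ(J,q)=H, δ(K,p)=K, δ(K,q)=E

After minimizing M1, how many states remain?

First remove the unreachable states {A,C,F,G,I}; 6 states remain.
Initial partition by acceptance: {D} | {B,E,H,J,K}.
Split {B,E,H,J,K} by δ(·,p) → {B,H,K} and {E,J}.
Split {B,H,K} by δ(·,q) → {H,K} and {B}.
Split {E,J} by δ(·,q) → {E} and {J}.
No further refinement is possible. Final partition (5 blocks): {D} | {H,K} | {E} | {B} | {J}.

5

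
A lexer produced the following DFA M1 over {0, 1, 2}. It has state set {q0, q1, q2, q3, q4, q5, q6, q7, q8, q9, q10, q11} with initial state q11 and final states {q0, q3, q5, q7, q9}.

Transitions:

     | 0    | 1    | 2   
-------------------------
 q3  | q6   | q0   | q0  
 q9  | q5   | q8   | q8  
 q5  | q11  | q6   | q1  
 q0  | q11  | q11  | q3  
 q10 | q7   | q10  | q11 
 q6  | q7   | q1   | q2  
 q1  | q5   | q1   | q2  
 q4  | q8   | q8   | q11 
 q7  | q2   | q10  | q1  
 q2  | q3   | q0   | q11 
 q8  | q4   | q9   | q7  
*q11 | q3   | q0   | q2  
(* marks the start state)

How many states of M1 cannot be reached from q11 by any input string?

No path from q11 leads to q4, q8, q9; the other 9 states are all reachable.

3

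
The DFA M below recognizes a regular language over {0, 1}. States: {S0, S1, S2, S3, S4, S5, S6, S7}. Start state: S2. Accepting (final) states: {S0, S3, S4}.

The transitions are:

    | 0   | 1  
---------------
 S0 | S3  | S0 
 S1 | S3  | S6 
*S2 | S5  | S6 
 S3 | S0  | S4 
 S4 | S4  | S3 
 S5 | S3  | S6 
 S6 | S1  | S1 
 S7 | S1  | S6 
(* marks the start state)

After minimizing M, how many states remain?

Reachable states from the start: {S0,S1,S2,S3,S4,S5,S6}. Unreachable: {S7} — drop them.
Initial partition by acceptance: {S0,S3,S4} | {S1,S2,S5,S6}.
Refine {S1,S2,S5,S6} on symbol 0: members go to different blocks, giving {S1,S5} and {S2,S6}.
Refine {S2,S6} on symbol 1: members go to different blocks, giving {S2} and {S6}.
No further refinement is possible. Final partition (4 blocks): {S0,S3,S4} | {S1,S5} | {S2} | {S6}.

4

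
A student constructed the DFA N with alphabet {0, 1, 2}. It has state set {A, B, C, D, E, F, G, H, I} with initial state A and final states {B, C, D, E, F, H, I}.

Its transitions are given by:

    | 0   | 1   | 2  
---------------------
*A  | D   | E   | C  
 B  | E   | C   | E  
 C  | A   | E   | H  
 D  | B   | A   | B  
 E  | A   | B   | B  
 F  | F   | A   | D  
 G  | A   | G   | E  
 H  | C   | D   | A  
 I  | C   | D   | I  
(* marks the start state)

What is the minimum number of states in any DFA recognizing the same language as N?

Reachable states from the start: {A,B,C,D,E,H}. Unreachable: {F,G,I} — drop them.
Initial partition by acceptance: {B,C,D,E,H} | {A}.
On input 0, block {B,C,D,E,H} splits into {B,D,H} and {C,E}.
Split {B,D,H} by δ(·,0) → {B,H} and {D}.
Refine {B,H} on symbol 1: members go to different blocks, giving {B} and {H}.
On input 1, block {C,E} splits into {C} and {E}.
No further refinement is possible. Final partition (6 blocks): {B} | {A} | {C} | {D} | {H} | {E}.

6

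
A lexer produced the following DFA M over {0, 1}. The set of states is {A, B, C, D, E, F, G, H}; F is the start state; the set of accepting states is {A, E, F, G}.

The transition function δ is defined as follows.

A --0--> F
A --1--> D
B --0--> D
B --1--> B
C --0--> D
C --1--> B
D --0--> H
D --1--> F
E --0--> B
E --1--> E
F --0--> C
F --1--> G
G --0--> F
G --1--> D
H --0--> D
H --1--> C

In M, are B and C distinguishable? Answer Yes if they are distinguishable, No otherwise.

States {A,E} cannot be reached from the start state, so discard them.
Start with accepting vs non-accepting: {F,G} | {B,C,D,H}.
Split {F,G} by δ(·,0) → {F} and {G}.
Split {B,C,D,H} by δ(·,1) → {B,C,H} and {D}.
The partition is now stable with 4 blocks: {F} | {B,C,H} | {G} | {D}.
B and C lie in the same block of the stable partition, so they are equivalent — no string distinguishes them.

No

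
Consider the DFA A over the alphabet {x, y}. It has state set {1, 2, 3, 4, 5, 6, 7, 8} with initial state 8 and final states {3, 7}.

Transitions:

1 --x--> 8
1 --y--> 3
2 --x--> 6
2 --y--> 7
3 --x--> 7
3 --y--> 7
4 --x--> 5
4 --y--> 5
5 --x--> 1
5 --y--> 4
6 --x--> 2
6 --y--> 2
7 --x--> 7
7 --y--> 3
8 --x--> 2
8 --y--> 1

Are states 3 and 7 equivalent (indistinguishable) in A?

Reachable states from the start: {1,2,3,6,7,8}. Unreachable: {4,5} — drop them.
Initial partition by acceptance: {3,7} | {1,2,6,8}.
Refine {1,2,6,8} on symbol y: members go to different blocks, giving {1,2} and {6,8}.
The partition is now stable with 3 blocks: {3,7} | {1,2} | {6,8}.
3 and 7 lie in the same block of the stable partition, so they are equivalent — no string distinguishes them.

Yes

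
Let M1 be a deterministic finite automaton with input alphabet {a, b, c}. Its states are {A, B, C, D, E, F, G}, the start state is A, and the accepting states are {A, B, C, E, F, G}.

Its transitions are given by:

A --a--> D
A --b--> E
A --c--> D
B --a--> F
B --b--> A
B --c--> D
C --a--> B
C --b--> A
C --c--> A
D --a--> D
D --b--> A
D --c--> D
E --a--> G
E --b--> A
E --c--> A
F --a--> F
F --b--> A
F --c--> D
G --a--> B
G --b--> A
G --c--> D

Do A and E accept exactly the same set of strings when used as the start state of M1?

First remove the unreachable states {C}; 6 states remain.
Start with accepting vs non-accepting: {A,B,E,F,G} | {D}.
Split {A,B,E,F,G} by δ(·,a) → {B,E,F,G} and {A}.
Refine {B,E,F,G} on symbol c: members go to different blocks, giving {B,F,G} and {E}.
No further refinement is possible. Final partition (4 blocks): {B,F,G} | {D} | {A} | {E}.
A and E end up in different blocks, so they are distinguishable. For instance, the string 'a' is accepted from only E.

No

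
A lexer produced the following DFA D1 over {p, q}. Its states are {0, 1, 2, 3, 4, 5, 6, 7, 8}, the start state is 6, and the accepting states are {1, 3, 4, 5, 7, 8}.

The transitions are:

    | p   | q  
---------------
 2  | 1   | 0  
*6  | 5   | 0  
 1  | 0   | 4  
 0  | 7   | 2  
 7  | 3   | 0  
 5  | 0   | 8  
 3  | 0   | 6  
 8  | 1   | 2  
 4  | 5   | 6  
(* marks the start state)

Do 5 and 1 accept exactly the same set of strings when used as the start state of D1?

Yes

All states are reachable from the start state.
Initial partition by acceptance: {1,3,4,5,7,8} | {0,2,6}.
Refine {1,3,4,5,7,8} on symbol p: members go to different blocks, giving {1,3,5} and {4,7,8}.
Split {1,3,5} by δ(·,q) → {1,5} and {3}.
Split {0,2,6} by δ(·,p) → {2,6} and {0}.
Refine {4,7,8} on symbol p: members go to different blocks, giving {4,8} and {7}.
No further refinement is possible. Final partition (6 blocks): {1,5} | {2,6} | {4,8} | {3} | {0} | {7}.
5 and 1 lie in the same block of the stable partition, so they are equivalent — no string distinguishes them.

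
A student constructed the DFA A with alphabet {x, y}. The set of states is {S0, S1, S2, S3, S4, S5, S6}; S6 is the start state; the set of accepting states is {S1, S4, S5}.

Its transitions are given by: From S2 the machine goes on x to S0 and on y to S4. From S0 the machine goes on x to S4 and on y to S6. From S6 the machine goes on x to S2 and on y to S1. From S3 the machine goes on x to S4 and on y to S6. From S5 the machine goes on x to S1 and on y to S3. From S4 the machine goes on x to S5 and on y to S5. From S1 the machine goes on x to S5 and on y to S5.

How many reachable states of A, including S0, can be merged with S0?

2

Every state is reachable, so we keep all 7.
Start with accepting vs non-accepting: {S1,S4,S5} | {S0,S2,S3,S6}.
Refine {S1,S4,S5} on symbol y: members go to different blocks, giving {S1,S4} and {S5}.
On input x, block {S0,S2,S3,S6} splits into {S0,S3} and {S2,S6}.
Split {S2,S6} by δ(·,x) → {S2} and {S6}.
The partition is now stable with 5 blocks: {S1,S4} | {S0,S3} | {S5} | {S2} | {S6}.
The equivalence class containing S0 is {S0,S3}, of size 2.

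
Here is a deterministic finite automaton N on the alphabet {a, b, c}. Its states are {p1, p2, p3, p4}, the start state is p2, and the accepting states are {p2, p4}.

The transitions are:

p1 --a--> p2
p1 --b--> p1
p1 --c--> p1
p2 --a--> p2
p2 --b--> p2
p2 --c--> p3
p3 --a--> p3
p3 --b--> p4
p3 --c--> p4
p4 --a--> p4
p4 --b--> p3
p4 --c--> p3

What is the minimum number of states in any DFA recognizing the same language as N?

3

First remove the unreachable states {p1}; 3 states remain.
P0 = {p2,p4} | {p3}.
Split {p2,p4} by δ(·,b) → {p2} and {p4}.
The partition is now stable with 3 blocks: {p2} | {p3} | {p4}.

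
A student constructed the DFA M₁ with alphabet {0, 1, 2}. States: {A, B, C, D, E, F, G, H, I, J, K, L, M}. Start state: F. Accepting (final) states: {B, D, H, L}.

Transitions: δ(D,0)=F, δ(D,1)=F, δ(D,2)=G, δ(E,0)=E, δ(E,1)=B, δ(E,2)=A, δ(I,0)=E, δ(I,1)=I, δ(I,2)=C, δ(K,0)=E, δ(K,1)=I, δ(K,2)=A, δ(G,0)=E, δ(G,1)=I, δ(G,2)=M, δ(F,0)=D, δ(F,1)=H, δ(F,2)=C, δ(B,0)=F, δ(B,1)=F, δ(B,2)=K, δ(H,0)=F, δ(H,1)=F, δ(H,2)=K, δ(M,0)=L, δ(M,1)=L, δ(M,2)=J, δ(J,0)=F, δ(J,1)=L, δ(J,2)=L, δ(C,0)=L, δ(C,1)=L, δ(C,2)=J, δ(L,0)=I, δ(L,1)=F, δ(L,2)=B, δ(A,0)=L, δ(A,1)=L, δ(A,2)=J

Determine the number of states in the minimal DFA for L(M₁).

All states are reachable from the start state.
Initial partition by acceptance: {B,D,H,L} | {A,C,E,F,G,I,J,K,M}.
Split {B,D,H,L} by δ(·,2) → {B,D,H} and {L}.
Refine {A,C,E,F,G,I,J,K,M} on symbol 0: members go to different blocks, giving {E,G,I,J,K} and {A,C,M} and {F}.
Refine {E,G,I,J,K} on symbol 0: members go to different blocks, giving {E,G,I,K} and {J}.
Split {E,G,I,K} by δ(·,1) → {G,I,K} and {E}.
No further refinement is possible. Final partition (7 blocks): {B,D,H} | {G,I,K} | {L} | {A,C,M} | {F} | {J} | {E}.

7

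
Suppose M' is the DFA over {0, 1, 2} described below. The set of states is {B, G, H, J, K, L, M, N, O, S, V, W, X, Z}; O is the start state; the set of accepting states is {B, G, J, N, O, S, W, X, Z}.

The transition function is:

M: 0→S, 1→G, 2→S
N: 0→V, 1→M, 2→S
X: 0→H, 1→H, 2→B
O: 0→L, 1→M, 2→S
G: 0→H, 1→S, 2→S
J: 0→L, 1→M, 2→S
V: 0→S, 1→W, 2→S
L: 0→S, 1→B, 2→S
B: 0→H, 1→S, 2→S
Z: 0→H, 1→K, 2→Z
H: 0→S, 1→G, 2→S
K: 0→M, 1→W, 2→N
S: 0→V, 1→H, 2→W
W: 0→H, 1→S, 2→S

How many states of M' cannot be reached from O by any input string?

BFS from O reaches {B, G, H, L, M, O, S, V, W}; the 5 state(s) J, K, N, X, Z are never visited.

5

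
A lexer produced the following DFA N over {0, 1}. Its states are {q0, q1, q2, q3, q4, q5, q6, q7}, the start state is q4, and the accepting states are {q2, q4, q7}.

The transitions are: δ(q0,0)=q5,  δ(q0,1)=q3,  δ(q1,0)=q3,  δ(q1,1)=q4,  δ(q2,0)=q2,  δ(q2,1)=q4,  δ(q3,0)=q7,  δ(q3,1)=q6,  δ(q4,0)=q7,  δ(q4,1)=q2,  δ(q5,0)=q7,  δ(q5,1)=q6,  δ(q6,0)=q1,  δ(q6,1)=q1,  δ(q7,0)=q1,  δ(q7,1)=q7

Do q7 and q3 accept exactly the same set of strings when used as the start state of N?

First remove the unreachable states {q0,q5}; 6 states remain.
Start with accepting vs non-accepting: {q2,q4,q7} | {q1,q3,q6}.
Split {q2,q4,q7} by δ(·,0) → {q2,q4} and {q7}.
Refine {q2,q4} on symbol 0: members go to different blocks, giving {q2} and {q4}.
Refine {q1,q3,q6} on symbol 0: members go to different blocks, giving {q1,q6} and {q3}.
Refine {q1,q6} on symbol 0: members go to different blocks, giving {q1} and {q6}.
No further refinement is possible. Final partition (6 blocks): {q2} | {q1} | {q7} | {q4} | {q3} | {q6}.
q7 and q3 end up in different blocks, so they are distinguishable. For instance, the string 'ε' is accepted from only q7.

No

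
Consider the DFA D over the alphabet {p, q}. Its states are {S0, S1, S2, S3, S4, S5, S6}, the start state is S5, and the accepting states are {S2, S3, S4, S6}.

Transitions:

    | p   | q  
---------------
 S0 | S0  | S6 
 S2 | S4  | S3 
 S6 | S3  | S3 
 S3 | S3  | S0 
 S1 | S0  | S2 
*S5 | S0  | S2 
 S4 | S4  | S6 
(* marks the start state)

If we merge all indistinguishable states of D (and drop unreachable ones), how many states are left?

6

Reachable states from the start: {S0,S2,S3,S4,S5,S6}. Unreachable: {S1} — drop them.
Initial partition by acceptance: {S2,S3,S4,S6} | {S0,S5}.
On input q, block {S2,S3,S4,S6} splits into {S2,S4,S6} and {S3}.
Split {S2,S4,S6} by δ(·,p) → {S2,S4} and {S6}.
Refine {S2,S4} on symbol q: members go to different blocks, giving {S2} and {S4}.
Split {S0,S5} by δ(·,q) → {S0} and {S5}.
No further refinement is possible. Final partition (6 blocks): {S2} | {S0} | {S3} | {S6} | {S4} | {S5}.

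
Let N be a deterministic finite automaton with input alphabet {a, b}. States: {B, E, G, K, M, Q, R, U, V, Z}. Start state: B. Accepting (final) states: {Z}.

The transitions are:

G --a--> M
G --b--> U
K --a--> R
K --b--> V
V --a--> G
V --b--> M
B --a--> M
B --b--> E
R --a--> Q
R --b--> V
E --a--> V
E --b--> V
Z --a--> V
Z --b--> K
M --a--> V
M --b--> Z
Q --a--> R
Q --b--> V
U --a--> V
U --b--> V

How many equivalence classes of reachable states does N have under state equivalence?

All states are reachable from the start state.
Initial partition by acceptance: {Z} | {B,E,G,K,M,Q,R,U,V}.
Refine {B,E,G,K,M,Q,R,U,V} on symbol b: members go to different blocks, giving {B,E,G,K,Q,R,U,V} and {M}.
Refine {B,E,G,K,Q,R,U,V} on symbol a: members go to different blocks, giving {E,K,Q,R,U,V} and {B,G}.
On input a, block {E,K,Q,R,U,V} splits into {E,K,Q,R,U} and {V}.
Split {E,K,Q,R,U} by δ(·,a) → {K,Q,R} and {E,U}.
Stable partition: {Z} | {K,Q,R} | {M} | {B,G} | {V} | {E,U} — 6 equivalence classes.

6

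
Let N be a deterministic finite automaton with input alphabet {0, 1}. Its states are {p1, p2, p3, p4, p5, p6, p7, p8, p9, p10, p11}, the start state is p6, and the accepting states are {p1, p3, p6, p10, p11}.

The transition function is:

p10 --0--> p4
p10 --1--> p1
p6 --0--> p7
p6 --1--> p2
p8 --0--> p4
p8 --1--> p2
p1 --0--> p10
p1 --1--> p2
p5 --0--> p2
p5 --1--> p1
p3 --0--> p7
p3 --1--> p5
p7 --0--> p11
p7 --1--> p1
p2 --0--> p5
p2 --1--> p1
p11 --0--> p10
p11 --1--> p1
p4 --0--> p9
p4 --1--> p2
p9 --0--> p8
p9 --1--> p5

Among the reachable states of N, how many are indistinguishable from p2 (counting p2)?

States {p3} cannot be reached from the start state, so discard them.
Start with accepting vs non-accepting: {p1,p6,p10,p11} | {p2,p4,p5,p7,p8,p9}.
Refine {p1,p6,p10,p11} on symbol 0: members go to different blocks, giving {p1,p11} and {p6,p10}.
Split {p1,p11} by δ(·,1) → {p1} and {p11}.
Split {p2,p4,p5,p7,p8,p9} by δ(·,0) → {p2,p4,p5,p8,p9} and {p7}.
Refine {p2,p4,p5,p8,p9} on symbol 1: members go to different blocks, giving {p4,p8,p9} and {p2,p5}.
Split {p6,p10} by δ(·,0) → {p6} and {p10}.
No further refinement is possible. Final partition (7 blocks): {p1} | {p4,p8,p9} | {p6} | {p11} | {p7} | {p2,p5} | {p10}.
State p2 belongs to the block {p2,p5}, which has 2 states.

2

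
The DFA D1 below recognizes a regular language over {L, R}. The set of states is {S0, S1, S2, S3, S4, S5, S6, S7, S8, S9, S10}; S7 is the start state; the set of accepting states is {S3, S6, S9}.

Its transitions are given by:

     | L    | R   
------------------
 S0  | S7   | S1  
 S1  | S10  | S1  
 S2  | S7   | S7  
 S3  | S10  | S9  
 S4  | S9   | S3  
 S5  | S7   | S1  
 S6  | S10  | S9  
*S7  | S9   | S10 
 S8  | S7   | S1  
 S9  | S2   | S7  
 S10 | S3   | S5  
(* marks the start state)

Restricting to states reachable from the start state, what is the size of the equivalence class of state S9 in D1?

First remove the unreachable states {S0,S4,S6,S8}; 7 states remain.
Initial partition by acceptance: {S3,S9} | {S1,S2,S5,S7,S10}.
On input R, block {S3,S9} splits into {S3} and {S9}.
Split {S1,S2,S5,S7,S10} by δ(·,L) → {S1,S2,S5} and {S7} and {S10}.
On input L, block {S1,S2,S5} splits into {S2,S5} and {S1}.
On input R, block {S2,S5} splits into {S2} and {S5}.
The partition is now stable with 7 blocks: {S3} | {S2} | {S9} | {S7} | {S10} | {S1} | {S5}.
The equivalence class containing S9 is {S9}, of size 1.

1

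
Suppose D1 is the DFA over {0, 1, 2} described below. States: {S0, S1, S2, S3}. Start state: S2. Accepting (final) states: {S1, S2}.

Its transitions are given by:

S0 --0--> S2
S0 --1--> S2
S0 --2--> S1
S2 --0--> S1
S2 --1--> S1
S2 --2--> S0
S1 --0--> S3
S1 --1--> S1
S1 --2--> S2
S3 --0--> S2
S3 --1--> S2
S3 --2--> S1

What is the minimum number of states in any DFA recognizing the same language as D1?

Every state is reachable, so we keep all 4.
Initial partition by acceptance: {S1,S2} | {S0,S3}.
Refine {S1,S2} on symbol 0: members go to different blocks, giving {S1} and {S2}.
The partition is now stable with 3 blocks: {S1} | {S0,S3} | {S2}.

3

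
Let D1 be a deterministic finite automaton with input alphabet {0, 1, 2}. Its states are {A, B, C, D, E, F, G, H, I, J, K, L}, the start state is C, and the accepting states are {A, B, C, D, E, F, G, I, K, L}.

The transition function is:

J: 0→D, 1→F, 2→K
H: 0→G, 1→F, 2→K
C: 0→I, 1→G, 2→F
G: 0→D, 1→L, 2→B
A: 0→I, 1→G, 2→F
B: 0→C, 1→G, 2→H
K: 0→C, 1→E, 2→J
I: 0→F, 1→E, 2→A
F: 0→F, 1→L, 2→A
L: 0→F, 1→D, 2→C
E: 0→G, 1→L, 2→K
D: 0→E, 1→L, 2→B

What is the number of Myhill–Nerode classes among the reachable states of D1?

Start with accepting vs non-accepting: {A,B,C,D,E,F,G,I,K,L} | {H,J}.
Split {A,B,C,D,E,F,G,I,K,L} by δ(·,2) → {A,C,D,E,F,G,I,L} and {B,K}.
On input 2, block {A,C,D,E,F,G,I,L} splits into {A,C,F,I,L} and {D,E,G}.
Split {A,C,F,I,L} by δ(·,1) → {A,C,I,L} and {F}.
Refine {A,C,I,L} on symbol 0: members go to different blocks, giving {A,C} and {I,L}.
The partition is now stable with 6 blocks: {A,C} | {H,J} | {B,K} | {D,E,G} | {F} | {I,L}.

6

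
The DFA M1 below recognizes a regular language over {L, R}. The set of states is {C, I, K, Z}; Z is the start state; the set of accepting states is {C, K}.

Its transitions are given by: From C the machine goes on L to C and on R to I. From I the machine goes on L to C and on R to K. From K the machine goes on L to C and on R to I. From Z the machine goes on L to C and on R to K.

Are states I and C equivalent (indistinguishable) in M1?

No

Start with accepting vs non-accepting: {C,K} | {I,Z}.
Stable partition: {C,K} | {I,Z} — 2 equivalence classes.
I and C end up in different blocks, so they are distinguishable. For instance, the string 'ε' is accepted from only C.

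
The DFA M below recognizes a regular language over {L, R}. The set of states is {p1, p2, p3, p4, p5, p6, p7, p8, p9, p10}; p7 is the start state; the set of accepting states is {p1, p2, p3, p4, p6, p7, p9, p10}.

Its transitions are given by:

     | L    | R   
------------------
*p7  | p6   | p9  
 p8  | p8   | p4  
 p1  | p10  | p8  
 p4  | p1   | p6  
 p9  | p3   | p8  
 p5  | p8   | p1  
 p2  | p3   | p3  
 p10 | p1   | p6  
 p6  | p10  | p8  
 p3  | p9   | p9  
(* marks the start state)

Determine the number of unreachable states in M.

No path from p7 leads to p2, p5; the other 8 states are all reachable.

2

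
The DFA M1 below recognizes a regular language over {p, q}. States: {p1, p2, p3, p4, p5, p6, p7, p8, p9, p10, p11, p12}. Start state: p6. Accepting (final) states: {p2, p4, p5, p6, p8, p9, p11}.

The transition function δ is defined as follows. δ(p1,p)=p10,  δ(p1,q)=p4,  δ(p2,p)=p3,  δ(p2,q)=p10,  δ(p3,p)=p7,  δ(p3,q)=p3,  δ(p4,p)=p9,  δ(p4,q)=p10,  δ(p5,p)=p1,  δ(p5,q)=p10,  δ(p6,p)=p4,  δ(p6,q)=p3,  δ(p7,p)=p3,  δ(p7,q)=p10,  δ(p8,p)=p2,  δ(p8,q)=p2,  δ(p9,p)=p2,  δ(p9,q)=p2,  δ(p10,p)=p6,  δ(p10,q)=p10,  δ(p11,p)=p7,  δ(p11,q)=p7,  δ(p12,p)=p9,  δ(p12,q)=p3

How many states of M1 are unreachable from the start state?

Starting at p6 and following transitions, the reachable set is {p2, p3, p4, p6, p7, p9, p10}. That leaves p1, p5, p8, p11, p12 unreachable — 5 in total.

5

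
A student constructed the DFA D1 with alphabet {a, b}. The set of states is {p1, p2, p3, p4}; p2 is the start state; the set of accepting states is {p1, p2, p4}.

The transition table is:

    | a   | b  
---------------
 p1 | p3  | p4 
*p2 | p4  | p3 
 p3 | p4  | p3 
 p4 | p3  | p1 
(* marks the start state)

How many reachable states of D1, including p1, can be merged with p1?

2

Start with accepting vs non-accepting: {p1,p2,p4} | {p3}.
On input a, block {p1,p2,p4} splits into {p1,p4} and {p2}.
No further refinement is possible. Final partition (3 blocks): {p1,p4} | {p3} | {p2}.
The equivalence class containing p1 is {p1,p4}, of size 2.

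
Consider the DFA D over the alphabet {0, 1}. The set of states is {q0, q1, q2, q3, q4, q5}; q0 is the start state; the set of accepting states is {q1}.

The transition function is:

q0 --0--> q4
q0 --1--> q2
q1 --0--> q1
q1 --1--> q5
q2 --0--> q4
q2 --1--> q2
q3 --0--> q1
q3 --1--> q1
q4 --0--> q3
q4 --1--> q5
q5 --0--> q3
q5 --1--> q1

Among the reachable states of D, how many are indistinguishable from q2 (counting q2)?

2

Every state is reachable, so we keep all 6.
Initial partition by acceptance: {q1} | {q0,q2,q3,q4,q5}.
Split {q0,q2,q3,q4,q5} by δ(·,0) → {q0,q2,q4,q5} and {q3}.
On input 0, block {q0,q2,q4,q5} splits into {q0,q2} and {q4,q5}.
Split {q4,q5} by δ(·,1) → {q4} and {q5}.
The partition is now stable with 5 blocks: {q1} | {q0,q2} | {q3} | {q4} | {q5}.
State q2 belongs to the block {q0,q2}, which has 2 states.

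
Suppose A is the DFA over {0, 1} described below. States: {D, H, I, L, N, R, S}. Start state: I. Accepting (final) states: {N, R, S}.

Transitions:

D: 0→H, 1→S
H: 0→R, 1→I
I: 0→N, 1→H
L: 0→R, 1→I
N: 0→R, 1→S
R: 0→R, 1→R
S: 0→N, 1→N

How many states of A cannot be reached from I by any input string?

No path from I leads to D, L; the other 5 states are all reachable.

2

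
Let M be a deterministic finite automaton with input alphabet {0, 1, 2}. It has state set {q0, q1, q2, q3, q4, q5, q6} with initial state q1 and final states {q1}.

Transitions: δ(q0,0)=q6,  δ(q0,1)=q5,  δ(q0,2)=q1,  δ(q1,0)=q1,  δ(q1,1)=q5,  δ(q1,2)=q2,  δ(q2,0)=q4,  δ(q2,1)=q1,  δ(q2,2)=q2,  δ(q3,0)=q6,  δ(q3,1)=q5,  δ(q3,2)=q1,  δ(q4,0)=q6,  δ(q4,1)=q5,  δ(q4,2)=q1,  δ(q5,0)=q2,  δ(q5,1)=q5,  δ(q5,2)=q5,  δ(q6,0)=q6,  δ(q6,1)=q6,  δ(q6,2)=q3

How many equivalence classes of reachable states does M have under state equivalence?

Reachable states from the start: {q1,q2,q3,q4,q5,q6}. Unreachable: {q0} — drop them.
P0 = {q1} | {q2,q3,q4,q5,q6}.
On input 1, block {q2,q3,q4,q5,q6} splits into {q3,q4,q5,q6} and {q2}.
Split {q3,q4,q5,q6} by δ(·,0) → {q3,q4,q6} and {q5}.
Refine {q3,q4,q6} on symbol 1: members go to different blocks, giving {q3,q4} and {q6}.
Stable partition: {q1} | {q3,q4} | {q2} | {q5} | {q6} — 5 equivalence classes.

5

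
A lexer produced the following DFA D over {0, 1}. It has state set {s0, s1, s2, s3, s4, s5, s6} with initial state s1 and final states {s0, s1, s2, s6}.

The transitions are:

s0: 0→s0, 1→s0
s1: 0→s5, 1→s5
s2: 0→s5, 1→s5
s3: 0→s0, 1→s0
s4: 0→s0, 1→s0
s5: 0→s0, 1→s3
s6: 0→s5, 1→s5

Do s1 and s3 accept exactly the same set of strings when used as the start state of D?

States {s2,s4,s6} cannot be reached from the start state, so discard them.
Initial partition by acceptance: {s0,s1} | {s3,s5}.
Split {s0,s1} by δ(·,0) → {s0} and {s1}.
On input 1, block {s3,s5} splits into {s3} and {s5}.
The partition is now stable with 4 blocks: {s0} | {s3} | {s1} | {s5}.
s1 and s3 end up in different blocks, so they are distinguishable. For instance, the string 'ε' is accepted from only s1.

No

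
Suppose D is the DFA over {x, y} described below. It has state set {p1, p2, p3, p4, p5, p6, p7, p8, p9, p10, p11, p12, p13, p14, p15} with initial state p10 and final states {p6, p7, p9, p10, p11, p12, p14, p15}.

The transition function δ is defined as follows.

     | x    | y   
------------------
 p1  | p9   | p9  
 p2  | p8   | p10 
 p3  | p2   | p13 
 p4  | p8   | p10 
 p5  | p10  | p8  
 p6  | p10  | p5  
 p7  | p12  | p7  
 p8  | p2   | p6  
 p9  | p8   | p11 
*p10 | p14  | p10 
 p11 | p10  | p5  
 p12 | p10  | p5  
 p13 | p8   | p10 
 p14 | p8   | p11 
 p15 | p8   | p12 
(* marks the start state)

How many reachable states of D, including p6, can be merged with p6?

2

States {p1,p3,p4,p7,p9,p12,p13,p15} cannot be reached from the start state, so discard them.
Start with accepting vs non-accepting: {p6,p10,p11,p14} | {p2,p5,p8}.
Split {p6,p10,p11,p14} by δ(·,x) → {p6,p10,p11} and {p14}.
Split {p6,p10,p11} by δ(·,x) → {p6,p11} and {p10}.
Refine {p2,p5,p8} on symbol x: members go to different blocks, giving {p2,p8} and {p5}.
Split {p2,p8} by δ(·,y) → {p2} and {p8}.
Stable partition: {p6,p11} | {p2} | {p14} | {p10} | {p5} | {p8} — 6 equivalence classes.
State p6 belongs to the block {p6,p11}, which has 2 states.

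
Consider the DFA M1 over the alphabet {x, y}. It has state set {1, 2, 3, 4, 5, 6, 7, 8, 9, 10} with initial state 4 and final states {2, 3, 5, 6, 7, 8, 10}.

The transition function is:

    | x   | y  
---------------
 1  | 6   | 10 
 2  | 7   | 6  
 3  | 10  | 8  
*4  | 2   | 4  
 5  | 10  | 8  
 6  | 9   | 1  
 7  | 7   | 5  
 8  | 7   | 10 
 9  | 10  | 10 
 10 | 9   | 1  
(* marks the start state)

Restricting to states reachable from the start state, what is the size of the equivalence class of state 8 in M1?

2

First remove the unreachable states {3}; 9 states remain.
P0 = {2,5,6,7,8,10} | {1,4,9}.
On input x, block {2,5,6,7,8,10} splits into {2,5,7,8} and {6,10}.
Refine {2,5,7,8} on symbol x: members go to different blocks, giving {2,7,8} and {5}.
On input y, block {2,7,8} splits into {2,8} and {7}.
On input x, block {1,4,9} splits into {1,9} and {4}.
The partition is now stable with 6 blocks: {2,8} | {1,9} | {6,10} | {5} | {7} | {4}.
State 8 belongs to the block {2,8}, which has 2 states.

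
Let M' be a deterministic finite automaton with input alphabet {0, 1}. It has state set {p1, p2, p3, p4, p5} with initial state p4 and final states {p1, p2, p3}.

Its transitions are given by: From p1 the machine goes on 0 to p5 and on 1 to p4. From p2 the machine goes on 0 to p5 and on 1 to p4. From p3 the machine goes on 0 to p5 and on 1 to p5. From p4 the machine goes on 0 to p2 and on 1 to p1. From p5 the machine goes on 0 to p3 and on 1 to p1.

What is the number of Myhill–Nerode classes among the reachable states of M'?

All states are reachable from the start state.
Initial partition by acceptance: {p1,p2,p3} | {p4,p5}.
Stable partition: {p1,p2,p3} | {p4,p5} — 2 equivalence classes.

2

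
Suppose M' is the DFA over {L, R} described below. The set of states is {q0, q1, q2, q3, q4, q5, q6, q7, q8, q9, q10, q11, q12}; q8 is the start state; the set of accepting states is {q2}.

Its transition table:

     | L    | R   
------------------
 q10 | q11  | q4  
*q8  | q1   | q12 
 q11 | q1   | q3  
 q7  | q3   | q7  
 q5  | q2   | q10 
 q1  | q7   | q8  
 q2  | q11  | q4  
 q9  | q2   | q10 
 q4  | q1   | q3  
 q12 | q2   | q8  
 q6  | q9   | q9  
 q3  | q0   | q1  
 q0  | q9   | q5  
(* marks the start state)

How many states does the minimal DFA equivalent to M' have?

Reachable states from the start: {q0,q1,q2,q3,q4,q5,q7,q8,q9,q10,q11,q12}. Unreachable: {q6} — drop them.
Start with accepting vs non-accepting: {q2} | {q0,q1,q3,q4,q5,q7,q8,q9,q10,q11,q12}.
On input L, block {q0,q1,q3,q4,q5,q7,q8,q9,q10,q11,q12} splits into {q0,q1,q3,q4,q7,q8,q10,q11} and {q5,q9,q12}.
Refine {q0,q1,q3,q4,q7,q8,q10,q11} on symbol L: members go to different blocks, giving {q1,q3,q4,q7,q8,q10,q11} and {q0}.
On input L, block {q1,q3,q4,q7,q8,q10,q11} splits into {q1,q4,q7,q8,q10,q11} and {q3}.
Refine {q1,q4,q7,q8,q10,q11} on symbol L: members go to different blocks, giving {q1,q4,q8,q10,q11} and {q7}.
On input L, block {q1,q4,q8,q10,q11} splits into {q4,q8,q10,q11} and {q1}.
On input L, block {q4,q8,q10,q11} splits into {q4,q8,q11} and {q10}.
On input R, block {q4,q8,q11} splits into {q4,q11} and {q8}.
Split {q5,q9,q12} by δ(·,R) → {q5,q9} and {q12}.
Stable partition: {q2} | {q4,q11} | {q5,q9} | {q0} | {q3} | {q7} | {q1} | {q10} | {q8} | {q12} — 10 equivalence classes.

10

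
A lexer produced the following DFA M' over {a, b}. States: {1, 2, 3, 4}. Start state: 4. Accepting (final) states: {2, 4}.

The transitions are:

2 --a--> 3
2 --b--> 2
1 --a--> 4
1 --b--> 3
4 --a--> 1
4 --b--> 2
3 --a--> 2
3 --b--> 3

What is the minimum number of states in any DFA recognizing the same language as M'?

2

Initial partition by acceptance: {2,4} | {1,3}.
The partition is now stable with 2 blocks: {2,4} | {1,3}.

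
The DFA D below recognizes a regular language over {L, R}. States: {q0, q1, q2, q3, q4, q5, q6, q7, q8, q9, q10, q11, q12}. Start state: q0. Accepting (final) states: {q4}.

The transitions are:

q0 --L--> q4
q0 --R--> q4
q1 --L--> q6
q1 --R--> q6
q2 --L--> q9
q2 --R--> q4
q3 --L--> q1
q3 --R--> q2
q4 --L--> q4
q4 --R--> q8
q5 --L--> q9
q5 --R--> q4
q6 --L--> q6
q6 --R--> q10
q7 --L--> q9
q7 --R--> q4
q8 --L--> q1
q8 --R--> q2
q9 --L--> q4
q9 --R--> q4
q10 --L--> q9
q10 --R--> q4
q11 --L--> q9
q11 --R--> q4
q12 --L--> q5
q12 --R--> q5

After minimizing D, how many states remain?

Reachable states from the start: {q0,q1,q2,q4,q6,q8,q9,q10}. Unreachable: {q3,q5,q7,q11,q12} — drop them.
Start with accepting vs non-accepting: {q4} | {q0,q1,q2,q6,q8,q9,q10}.
Refine {q0,q1,q2,q6,q8,q9,q10} on symbol L: members go to different blocks, giving {q1,q2,q6,q8,q10} and {q0,q9}.
Split {q1,q2,q6,q8,q10} by δ(·,L) → {q1,q6,q8} and {q2,q10}.
Split {q1,q6,q8} by δ(·,R) → {q6,q8} and {q1}.
Split {q6,q8} by δ(·,L) → {q6} and {q8}.
No further refinement is possible. Final partition (6 blocks): {q4} | {q6} | {q0,q9} | {q2,q10} | {q1} | {q8}.

6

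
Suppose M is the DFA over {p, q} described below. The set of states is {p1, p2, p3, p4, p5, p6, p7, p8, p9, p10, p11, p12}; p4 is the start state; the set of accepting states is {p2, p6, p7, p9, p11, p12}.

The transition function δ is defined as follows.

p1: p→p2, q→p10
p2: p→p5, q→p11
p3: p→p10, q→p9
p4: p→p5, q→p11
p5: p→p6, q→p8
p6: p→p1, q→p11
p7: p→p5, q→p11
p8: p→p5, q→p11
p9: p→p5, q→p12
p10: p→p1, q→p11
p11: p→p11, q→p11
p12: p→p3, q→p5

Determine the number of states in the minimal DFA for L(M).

Reachable states from the start: {p1,p2,p4,p5,p6,p8,p10,p11}. Unreachable: {p3,p7,p9,p12} — drop them.
P0 = {p2,p6,p11} | {p1,p4,p5,p8,p10}.
Split {p2,p6,p11} by δ(·,p) → {p2,p6} and {p11}.
On input p, block {p1,p4,p5,p8,p10} splits into {p4,p8,p10} and {p1,p5}.
Stable partition: {p2,p6} | {p4,p8,p10} | {p11} | {p1,p5} — 4 equivalence classes.

4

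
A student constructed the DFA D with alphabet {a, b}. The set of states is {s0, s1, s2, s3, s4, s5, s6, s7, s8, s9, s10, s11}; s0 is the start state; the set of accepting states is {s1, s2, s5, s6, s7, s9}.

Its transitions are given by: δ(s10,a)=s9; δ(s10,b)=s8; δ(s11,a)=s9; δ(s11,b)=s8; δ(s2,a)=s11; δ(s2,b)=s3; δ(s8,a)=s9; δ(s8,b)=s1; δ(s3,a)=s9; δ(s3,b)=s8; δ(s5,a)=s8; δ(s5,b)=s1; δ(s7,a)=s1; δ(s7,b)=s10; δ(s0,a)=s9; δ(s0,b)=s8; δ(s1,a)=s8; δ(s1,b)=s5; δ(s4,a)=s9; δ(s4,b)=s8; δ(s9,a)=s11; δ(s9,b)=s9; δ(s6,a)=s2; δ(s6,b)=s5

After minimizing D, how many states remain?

4

First remove the unreachable states {s2,s3,s4,s6,s7,s10}; 6 states remain.
P0 = {s1,s5,s9} | {s0,s8,s11}.
Split {s0,s8,s11} by δ(·,b) → {s0,s11} and {s8}.
Split {s1,s5,s9} by δ(·,a) → {s1,s5} and {s9}.
The partition is now stable with 4 blocks: {s1,s5} | {s0,s11} | {s8} | {s9}.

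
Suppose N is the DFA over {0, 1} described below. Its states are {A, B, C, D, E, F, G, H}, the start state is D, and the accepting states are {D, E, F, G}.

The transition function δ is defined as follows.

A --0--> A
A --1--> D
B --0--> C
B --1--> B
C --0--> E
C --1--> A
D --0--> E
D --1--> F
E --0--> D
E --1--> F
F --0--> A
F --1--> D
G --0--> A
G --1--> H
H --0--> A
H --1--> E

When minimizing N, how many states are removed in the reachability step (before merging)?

4

No path from D leads to B, C, G, H; the other 4 states are all reachable.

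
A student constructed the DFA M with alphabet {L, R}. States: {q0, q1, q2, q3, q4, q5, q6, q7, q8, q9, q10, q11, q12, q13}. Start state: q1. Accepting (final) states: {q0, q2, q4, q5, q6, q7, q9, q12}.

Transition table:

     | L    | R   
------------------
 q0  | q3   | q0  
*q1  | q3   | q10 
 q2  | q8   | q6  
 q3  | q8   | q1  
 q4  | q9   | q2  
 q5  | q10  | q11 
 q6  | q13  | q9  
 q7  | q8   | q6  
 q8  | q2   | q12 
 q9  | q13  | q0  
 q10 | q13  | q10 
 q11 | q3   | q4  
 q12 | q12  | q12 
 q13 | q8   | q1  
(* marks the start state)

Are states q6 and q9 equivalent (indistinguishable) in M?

First remove the unreachable states {q4,q5,q7,q11}; 10 states remain.
Initial partition by acceptance: {q0,q2,q6,q9,q12} | {q1,q3,q8,q10,q13}.
Split {q0,q2,q6,q9,q12} by δ(·,L) → {q0,q2,q6,q9} and {q12}.
Split {q1,q3,q8,q10,q13} by δ(·,L) → {q1,q3,q10,q13} and {q8}.
On input L, block {q0,q2,q6,q9} splits into {q0,q6,q9} and {q2}.
On input L, block {q1,q3,q10,q13} splits into {q1,q10} and {q3,q13}.
Stable partition: {q0,q6,q9} | {q1,q10} | {q12} | {q8} | {q2} | {q3,q13} — 6 equivalence classes.
q6 and q9 lie in the same block of the stable partition, so they are equivalent — no string distinguishes them.

Yes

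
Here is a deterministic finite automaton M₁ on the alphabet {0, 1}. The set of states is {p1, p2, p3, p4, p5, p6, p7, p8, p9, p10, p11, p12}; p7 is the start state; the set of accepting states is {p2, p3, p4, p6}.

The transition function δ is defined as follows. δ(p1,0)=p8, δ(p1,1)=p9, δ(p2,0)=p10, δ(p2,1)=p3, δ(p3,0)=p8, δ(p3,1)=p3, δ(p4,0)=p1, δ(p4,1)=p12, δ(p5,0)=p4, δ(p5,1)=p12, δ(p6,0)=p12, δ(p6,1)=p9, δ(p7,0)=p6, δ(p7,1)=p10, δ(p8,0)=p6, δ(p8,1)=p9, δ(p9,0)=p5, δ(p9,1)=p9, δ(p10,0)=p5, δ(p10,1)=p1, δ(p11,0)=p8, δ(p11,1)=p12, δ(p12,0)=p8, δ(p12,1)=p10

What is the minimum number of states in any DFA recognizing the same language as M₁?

Reachable states from the start: {p1,p4,p5,p6,p7,p8,p9,p10,p12}. Unreachable: {p2,p3,p11} — drop them.
Start with accepting vs non-accepting: {p4,p6} | {p1,p5,p7,p8,p9,p10,p12}.
On input 0, block {p1,p5,p7,p8,p9,p10,p12} splits into {p1,p9,p10,p12} and {p5,p7,p8}.
No further refinement is possible. Final partition (3 blocks): {p4,p6} | {p1,p9,p10,p12} | {p5,p7,p8}.

3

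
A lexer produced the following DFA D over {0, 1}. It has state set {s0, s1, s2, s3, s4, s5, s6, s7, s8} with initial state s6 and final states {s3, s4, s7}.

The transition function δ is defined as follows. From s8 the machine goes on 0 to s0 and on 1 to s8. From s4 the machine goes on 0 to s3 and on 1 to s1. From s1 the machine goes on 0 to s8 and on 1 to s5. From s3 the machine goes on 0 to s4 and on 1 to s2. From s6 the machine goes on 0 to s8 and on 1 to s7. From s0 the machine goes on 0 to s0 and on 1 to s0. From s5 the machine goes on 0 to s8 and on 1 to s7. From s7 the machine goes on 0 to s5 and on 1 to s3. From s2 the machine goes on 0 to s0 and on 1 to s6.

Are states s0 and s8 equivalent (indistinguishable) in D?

All states are reachable from the start state.
Start with accepting vs non-accepting: {s3,s4,s7} | {s0,s1,s2,s5,s6,s8}.
Split {s3,s4,s7} by δ(·,0) → {s3,s4} and {s7}.
Split {s0,s1,s2,s5,s6,s8} by δ(·,1) → {s0,s1,s2,s8} and {s5,s6}.
On input 1, block {s0,s1,s2,s8} splits into {s0,s8} and {s1,s2}.
The partition is now stable with 5 blocks: {s3,s4} | {s0,s8} | {s7} | {s5,s6} | {s1,s2}.
s0 and s8 lie in the same block of the stable partition, so they are equivalent — no string distinguishes them.

Yes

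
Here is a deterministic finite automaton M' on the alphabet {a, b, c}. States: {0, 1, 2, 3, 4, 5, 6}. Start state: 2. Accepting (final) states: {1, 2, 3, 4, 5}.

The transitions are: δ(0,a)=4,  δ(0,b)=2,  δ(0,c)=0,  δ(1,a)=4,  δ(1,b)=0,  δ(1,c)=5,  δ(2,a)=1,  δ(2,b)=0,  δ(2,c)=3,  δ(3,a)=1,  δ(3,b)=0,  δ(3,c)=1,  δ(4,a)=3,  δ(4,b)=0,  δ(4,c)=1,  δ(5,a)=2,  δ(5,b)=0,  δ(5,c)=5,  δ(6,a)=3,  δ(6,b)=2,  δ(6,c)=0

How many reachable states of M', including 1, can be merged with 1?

5

Reachable states from the start: {0,1,2,3,4,5}. Unreachable: {6} — drop them.
Initial partition by acceptance: {1,2,3,4,5} | {0}.
Stable partition: {1,2,3,4,5} | {0} — 2 equivalence classes.
The equivalence class containing 1 is {1,2,3,4,5}, of size 5.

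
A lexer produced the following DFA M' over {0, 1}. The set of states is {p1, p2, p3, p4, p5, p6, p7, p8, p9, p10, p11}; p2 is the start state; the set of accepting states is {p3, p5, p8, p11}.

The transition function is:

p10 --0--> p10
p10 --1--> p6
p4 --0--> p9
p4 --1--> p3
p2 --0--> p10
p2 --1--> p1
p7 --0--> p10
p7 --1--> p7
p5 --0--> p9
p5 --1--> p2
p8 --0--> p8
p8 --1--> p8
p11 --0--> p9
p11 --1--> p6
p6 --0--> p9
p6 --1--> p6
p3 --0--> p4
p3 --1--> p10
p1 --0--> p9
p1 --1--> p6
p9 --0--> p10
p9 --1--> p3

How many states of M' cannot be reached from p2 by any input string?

4

Starting at p2 and following transitions, the reachable set is {p1, p2, p3, p4, p6, p9, p10}. That leaves p5, p7, p8, p11 unreachable — 4 in total.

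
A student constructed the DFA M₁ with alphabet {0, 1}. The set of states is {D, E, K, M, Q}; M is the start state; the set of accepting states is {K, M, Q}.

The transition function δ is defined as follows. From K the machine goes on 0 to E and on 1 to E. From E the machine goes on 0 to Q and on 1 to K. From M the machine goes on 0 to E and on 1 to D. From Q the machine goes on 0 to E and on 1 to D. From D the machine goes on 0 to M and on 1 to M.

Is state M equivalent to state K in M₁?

P0 = {K,M,Q} | {D,E}.
No further refinement is possible. Final partition (2 blocks): {K,M,Q} | {D,E}.
M and K lie in the same block of the stable partition, so they are equivalent — no string distinguishes them.

Yes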